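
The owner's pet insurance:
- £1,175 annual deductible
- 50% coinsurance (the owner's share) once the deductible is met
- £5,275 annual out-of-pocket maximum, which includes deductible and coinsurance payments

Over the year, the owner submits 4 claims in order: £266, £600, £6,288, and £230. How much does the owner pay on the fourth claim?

£115

Bill 1, £266: fully absorbed by the deductible. Cost to owner: £266. OOP to date £266.
Bill 2, £600: entire amount goes to the deductible. Owner pays £600; OOP now £866.
Bill 3, £6,288: deductible takes £309, £5,979 remains; 50% of £5,979 = £2,989.50. Owner pays £3,298.50; OOP now £4,164.50.
Bill 4, £230: deductible met; 50% of £230 = £115. Owner pays £115; OOP now £4,279.50.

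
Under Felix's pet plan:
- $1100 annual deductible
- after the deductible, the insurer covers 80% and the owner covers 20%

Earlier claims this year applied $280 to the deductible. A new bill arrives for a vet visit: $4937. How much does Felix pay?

Remaining deductible: $1100 − $280 = $820.
The remaining $4117 (= $4937 − $820) moves to coinsurance.
Coinsurance: $4117 × 20% = $823.40.
So the owner owes $820 + $823.40 = $1643.40.

$1643.40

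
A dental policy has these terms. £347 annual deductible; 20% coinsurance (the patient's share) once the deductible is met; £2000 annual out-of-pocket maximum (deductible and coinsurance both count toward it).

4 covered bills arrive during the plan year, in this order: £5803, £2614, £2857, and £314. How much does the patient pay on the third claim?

£39

Claim 1 (£5803): deductible takes £347, £5456 remains; coinsurance £5456 × 20% = £1091.20. Patient pays £1438.20; OOP now £1438.20.
Claim 2 (£2614): deductible met; 20% of £2614 = £522.80. Patient pays £522.80; OOP now £1961.
Claim 3 (£2857): 20% coinsurance on £2857 = £571.40. That would push OOP to £2532.40, over the £2000 cap, so patient pays £2000 − £1961 = £39.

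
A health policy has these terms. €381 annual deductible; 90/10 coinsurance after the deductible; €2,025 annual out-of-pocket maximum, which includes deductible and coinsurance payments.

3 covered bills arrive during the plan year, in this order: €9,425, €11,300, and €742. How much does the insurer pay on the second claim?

€10,560.40

Bill 1, €9,425: deductible takes €381, €9,044 remains; coinsurance €9,044 × 10% = €904.40. Patient pays €1,285.40; OOP now €1,285.40. Plan pays €9,425 − €1,285.40 = €8,139.60.
Bill 2, €11,300: 10% coinsurance on €11,300 = €1,130. Adding that to €1,285.40 gives €2,415.40, past the €2,025 cap; patient pays only €2,025 − €1,285.40 = €739.60. Insurer: €11,300 − €739.60 = €10,560.40.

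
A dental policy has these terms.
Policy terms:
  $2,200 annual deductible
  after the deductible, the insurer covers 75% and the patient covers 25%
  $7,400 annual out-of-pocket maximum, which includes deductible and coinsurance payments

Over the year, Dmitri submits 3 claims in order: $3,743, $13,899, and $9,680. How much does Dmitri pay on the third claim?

Claim 1 ($3,743): $2,200 finishes the deductible; $1,543 goes to coinsurance; patient's 25% is $385.75. Patient owes $2,585.75 (running OOP $2,585.75).
Claim 2 ($13,899): deductible met; 25% of $13,899 = $3,474.75. Patient owes $3,474.75 (running OOP $6,060.50).
Claim 3 ($9,680): 25% coinsurance on $9,680 = $2,420. That would push OOP to $8,480.50, over the $7,400 cap, so patient pays $7,400 − $6,060.50 = $1,339.50.

$1,339.50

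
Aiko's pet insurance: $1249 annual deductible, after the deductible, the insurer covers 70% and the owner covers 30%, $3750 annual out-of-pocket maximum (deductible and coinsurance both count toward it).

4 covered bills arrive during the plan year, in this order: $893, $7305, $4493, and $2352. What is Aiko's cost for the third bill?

Bill 1, $893: entire amount goes to the deductible. Owner pays $893; OOP now $893.
Bill 2, $7305: $356 to deductible, leaving $6949; coinsurance $6949 × 30% = $2084.70. Cost to owner: $2440.70. OOP to date $3333.70.
Bill 3, $4493: deductible already satisfied, so owner's share is 30% × $4493 = $1347.90. Adding that to $3333.70 gives $4681.60, past the $3750 cap; owner pays only $3750 − $3333.70 = $416.30.

$416.30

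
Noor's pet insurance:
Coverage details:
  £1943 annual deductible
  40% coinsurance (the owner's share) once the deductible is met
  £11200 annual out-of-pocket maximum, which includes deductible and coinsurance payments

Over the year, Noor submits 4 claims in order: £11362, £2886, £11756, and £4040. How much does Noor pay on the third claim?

£4335

Bill 1, £11362: deductible takes £1943, £9419 remains; 40% of £9419 = £3767.60. Owner pays £5710.60; OOP now £5710.60.
Bill 2, £2886: deductible already satisfied, so owner's share is 40% × £2886 = £1154.40. Owner owes £1154.40 (running OOP £6865).
Bill 3, £11756: deductible met; 40% of £11756 = £4702.40. Adding that to £6865 gives £11567.40, past the £11200 cap; owner pays only £11200 − £6865 = £4335.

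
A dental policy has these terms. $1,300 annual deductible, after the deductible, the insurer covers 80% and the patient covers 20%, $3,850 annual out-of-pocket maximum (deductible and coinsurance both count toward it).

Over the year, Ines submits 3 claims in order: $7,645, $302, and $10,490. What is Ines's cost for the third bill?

Claim 1 — $7,645: $1,300 to deductible, leaving $6,345; 20% of $6,345 = $1,269. Patient pays $2,569; OOP now $2,569.
Claim 2 — $302: deductible met; 20% of $302 = $60.40. Patient owes $60.40 (running OOP $2,629.40).
Claim 3 — $10,490: deductible already satisfied, so patient's share is 20% × $10,490 = $2,098. That would push OOP to $4,727.40, over the $3,850 cap, so patient pays $3,850 − $2,629.40 = $1,220.60.

$1,220.60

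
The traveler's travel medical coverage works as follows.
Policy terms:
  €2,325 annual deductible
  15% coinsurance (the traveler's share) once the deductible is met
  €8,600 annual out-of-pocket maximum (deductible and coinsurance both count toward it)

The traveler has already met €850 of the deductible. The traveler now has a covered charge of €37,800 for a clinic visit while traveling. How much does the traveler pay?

€850 of the €2,325 deductible is already met, leaving €1,475.
After the €1,475 deductible portion, €37,800 − €1,475 = €36,325 is subject to coinsurance.
Traveler's 15% share of €36,325 is €5,448.75.
So the traveler owes €1,475 + €5,448.75 = €6,923.75 before any cap.
Cumulative spending €850 + €6,923.75 = €7,773.75 stays under the €8,600 maximum.

€6,923.75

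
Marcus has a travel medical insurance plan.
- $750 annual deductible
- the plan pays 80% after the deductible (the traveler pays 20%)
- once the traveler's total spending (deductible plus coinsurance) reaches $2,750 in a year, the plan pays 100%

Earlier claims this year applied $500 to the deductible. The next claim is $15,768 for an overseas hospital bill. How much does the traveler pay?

$2,250

Remaining deductible: $750 − $500 = $250.
That leaves $15,768 − $250 = $15,518 for coinsurance.
20% of $15,518 = $3,103.60 falls to the traveler.
That puts the traveler's cost at $250 + $3,103.60 = $3,353.60 before any cap.
Year-to-date out-of-pocket would reach $500 + $3,353.60 = $3,853.60, above the $2,750 maximum, so the traveler pays only $2,750 − $500 = $2,250.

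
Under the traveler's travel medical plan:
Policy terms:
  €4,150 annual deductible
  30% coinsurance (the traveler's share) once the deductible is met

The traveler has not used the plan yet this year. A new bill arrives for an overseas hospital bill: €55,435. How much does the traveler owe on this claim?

Nothing has been paid toward the €4,150 deductible, so the first €4,150 of this charge is applied there.
After the €4,150 deductible portion, €55,435 − €4,150 = €51,285 is subject to coinsurance.
Coinsurance: €51,285 × 30% = €15,385.50.
So the traveler owes €4,150 + €15,385.50 = €19,535.50.

€19,535.50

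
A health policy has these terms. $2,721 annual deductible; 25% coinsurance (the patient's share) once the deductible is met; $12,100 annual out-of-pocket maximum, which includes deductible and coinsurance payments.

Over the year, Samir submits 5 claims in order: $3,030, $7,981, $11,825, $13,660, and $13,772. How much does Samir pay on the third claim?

$2,956.25

Claim 1 — $3,030: $2,721 finishes the deductible; $309 goes to coinsurance; 25% of $309 = $77.25. Patient pays $2,798.25; OOP now $2,798.25.
Claim 2 — $7,981: deductible already satisfied, so patient's share is 25% × $7,981 = $1,995.25. Patient owes $1,995.25 (running OOP $4,793.50).
Claim 3 — $11,825: deductible met; 25% of $11,825 = $2,956.25. Patient owes $2,956.25 (running OOP $7,749.75).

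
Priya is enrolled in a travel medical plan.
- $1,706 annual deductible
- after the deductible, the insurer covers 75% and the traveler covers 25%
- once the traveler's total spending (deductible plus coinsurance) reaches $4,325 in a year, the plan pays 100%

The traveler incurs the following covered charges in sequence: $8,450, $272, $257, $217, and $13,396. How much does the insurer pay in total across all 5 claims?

#1 ($8,450): deductible takes $1,706, $6,744 remains; coinsurance $6,744 × 25% = $1,686. Cost to traveler: $3,392. OOP to date $3,392. Insurer: $8,450 − $3,392 = $5,058.
#2 ($272): deductible met; 25% of $272 = $68. Cost to traveler: $68. OOP to date $3,460. Insurer: $272 − $68 = $204.
#3 ($257): 25% coinsurance on $257 = $64.25. Traveler pays $64.25; OOP now $3,524.25. Plan pays $257 − $64.25 = $192.75.
#4 ($217): 25% coinsurance on $217 = $54.25. Cost to traveler: $54.25. OOP to date $3,578.50. Insurer: $217 − $54.25 = $162.75.
#5 ($13,396): deductible already satisfied, so traveler's share is 25% × $13,396 = $3,349. OOP would hit $6,927.50 > $4,325, so the cap limits the traveler to $4,325 − $3,578.50 = $746.50. Insurer: $13,396 − $746.50 = $12,649.50.
Insurer total: $5,058 + $204 + $192.75 + $162.75 + $12,649.50 = $18,267.

$18,267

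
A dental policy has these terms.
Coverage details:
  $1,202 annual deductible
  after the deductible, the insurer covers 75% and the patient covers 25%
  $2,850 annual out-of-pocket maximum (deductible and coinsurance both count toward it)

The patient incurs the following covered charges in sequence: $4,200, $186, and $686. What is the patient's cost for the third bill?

$171.50

#1 ($4,200): $1,202 finishes the deductible; $2,998 goes to coinsurance; coinsurance $2,998 × 25% = $749.50. Patient pays $1,951.50; OOP now $1,951.50.
#2 ($186): 25% coinsurance on $186 = $46.50. Patient owes $46.50 (running OOP $1,998).
#3 ($686): 25% coinsurance on $686 = $171.50. Cost to patient: $171.50. OOP to date $2,169.50.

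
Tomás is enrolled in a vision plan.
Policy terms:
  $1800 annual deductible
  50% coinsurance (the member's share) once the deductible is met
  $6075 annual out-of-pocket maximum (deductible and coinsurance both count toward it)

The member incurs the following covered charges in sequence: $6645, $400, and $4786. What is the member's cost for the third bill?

$1652.50

#1 ($6645): $1800 to deductible, leaving $4845; 50% of $4845 = $2422.50. Cost to member: $4222.50. OOP to date $4222.50.
#2 ($400): deductible met; 50% of $400 = $200. Cost to member: $200. OOP to date $4422.50.
#3 ($4786): 50% coinsurance on $4786 = $2393. OOP would hit $6815.50 > $6075, so the cap limits the member to $6075 − $4422.50 = $1652.50.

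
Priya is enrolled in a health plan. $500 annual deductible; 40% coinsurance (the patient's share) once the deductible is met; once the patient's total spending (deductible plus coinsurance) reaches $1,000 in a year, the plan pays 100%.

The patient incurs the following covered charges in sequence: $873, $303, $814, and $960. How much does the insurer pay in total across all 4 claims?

Claim 1 — $873: $500 finishes the deductible; $373 goes to coinsurance; coinsurance $373 × 40% = $149.20. Patient pays $649.20; OOP now $649.20. Insurer: $873 − $649.20 = $223.80.
Claim 2 — $303: 40% coinsurance on $303 = $121.20. Cost to patient: $121.20. OOP to date $770.40. Insurer: $303 − $121.20 = $181.80.
Claim 3 — $814: deductible met; 40% of $814 = $325.60. Adding that to $770.40 gives $1,096, past the $1,000 cap; patient pays only $1,000 − $770.40 = $229.60. Insurer: $814 − $229.60 = $584.40.
Claim 4 — $960: 40% coinsurance on $960 = $384. Adding that to $1,000 gives $1,384, past the $1,000 cap; patient pays only $1,000 − $1,000 = $0. Insurer: $960 − $0 = $960.
Insurer total: $223.80 + $181.80 + $584.40 + $960 = $1,950.

$1,950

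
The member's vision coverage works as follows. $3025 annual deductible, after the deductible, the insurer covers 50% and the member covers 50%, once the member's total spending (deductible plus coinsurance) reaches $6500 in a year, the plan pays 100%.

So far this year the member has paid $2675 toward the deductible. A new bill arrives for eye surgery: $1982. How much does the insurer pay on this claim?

$816

Remaining deductible: $3025 − $2675 = $350.
After the $350 deductible portion, $1982 − $350 = $1632 is subject to coinsurance.
Member's 50% share of $1632 is $816.
So the member owes $350 + $816 = $1166 before any cap.
Year-to-date out-of-pocket becomes $2675 + $1166 = $3841, still under the $6500 maximum, so no cap applies.
The plan picks up $1982 − $1166 = $816.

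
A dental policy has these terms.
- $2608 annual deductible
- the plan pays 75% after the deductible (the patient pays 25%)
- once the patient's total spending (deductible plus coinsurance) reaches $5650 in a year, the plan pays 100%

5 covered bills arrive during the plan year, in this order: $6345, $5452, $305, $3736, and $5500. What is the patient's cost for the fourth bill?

Claim 1 — $6345: $2608 to deductible, leaving $3737; coinsurance $3737 × 25% = $934.25. Patient pays $3542.25; OOP now $3542.25.
Claim 2 — $5452: 25% coinsurance on $5452 = $1363. Cost to patient: $1363. OOP to date $4905.25.
Claim 3 — $305: deductible met; 25% of $305 = $76.25. Patient pays $76.25; OOP now $4981.50.
Claim 4 — $3736: deductible met; 25% of $3736 = $934. OOP would hit $5915.50 > $5650, so the cap limits the patient to $5650 − $4981.50 = $668.50.

$668.50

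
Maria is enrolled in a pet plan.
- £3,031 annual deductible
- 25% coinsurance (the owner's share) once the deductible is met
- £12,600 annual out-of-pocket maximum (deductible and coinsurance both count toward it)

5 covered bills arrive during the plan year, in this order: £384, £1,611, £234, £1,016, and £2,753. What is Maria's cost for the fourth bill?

£855.50

Bill 1, £384: fully absorbed by the deductible. Cost to owner: £384. OOP to date £384.
Bill 2, £1,611: all of it applies to the deductible. Owner owes £1,611 (running OOP £1,995).
Bill 3, £234: all of it applies to the deductible. Owner owes £234 (running OOP £2,229).
Bill 4, £1,016: £802 to deductible, leaving £214; owner's 25% is £53.50. Owner owes £855.50 (running OOP £3,084.50).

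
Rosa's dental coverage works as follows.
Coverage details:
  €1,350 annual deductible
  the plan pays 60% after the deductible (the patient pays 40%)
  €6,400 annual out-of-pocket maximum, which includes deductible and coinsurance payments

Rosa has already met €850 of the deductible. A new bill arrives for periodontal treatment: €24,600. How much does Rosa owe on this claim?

€5,550

Remaining deductible: €1,350 − €850 = €500.
The remaining €24,100 (= €24,600 − €500) moves to coinsurance.
Coinsurance: €24,100 × 40% = €9,640.
That puts the patient's cost at €500 + €9,640 = €10,140 before any cap.
That would bring total out-of-pocket to €10,990, past the €6,400 cap. The patient is capped at €6,400 − €850 = €5,550 on this claim.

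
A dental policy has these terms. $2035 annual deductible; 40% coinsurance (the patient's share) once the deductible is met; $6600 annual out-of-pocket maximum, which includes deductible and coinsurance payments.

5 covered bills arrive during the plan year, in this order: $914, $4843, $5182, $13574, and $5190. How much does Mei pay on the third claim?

#1 ($914): entire amount goes to the deductible. Patient owes $914 (running OOP $914).
#2 ($4843): $1121 finishes the deductible; $3722 goes to coinsurance; coinsurance $3722 × 40% = $1488.80. Patient owes $2609.80 (running OOP $3523.80).
#3 ($5182): 40% coinsurance on $5182 = $2072.80. Cost to patient: $2072.80. OOP to date $5596.60.

$2072.80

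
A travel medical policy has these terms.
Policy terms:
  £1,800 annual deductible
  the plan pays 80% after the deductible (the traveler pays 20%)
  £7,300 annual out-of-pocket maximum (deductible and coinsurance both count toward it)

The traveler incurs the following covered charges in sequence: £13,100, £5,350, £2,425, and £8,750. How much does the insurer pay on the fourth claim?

Claim 1 — £13,100: £1,800 finishes the deductible; £11,300 goes to coinsurance; 20% of £11,300 = £2,260. Traveler pays £4,060; OOP now £4,060. Plan pays £13,100 − £4,060 = £9,040.
Claim 2 — £5,350: deductible already satisfied, so traveler's share is 20% × £5,350 = £1,070. Traveler owes £1,070 (running OOP £5,130). Plan pays £5,350 − £1,070 = £4,280.
Claim 3 — £2,425: deductible met; 20% of £2,425 = £485. Cost to traveler: £485. OOP to date £5,615. Insurer: £2,425 − £485 = £1,940.
Claim 4 — £8,750: deductible already satisfied, so traveler's share is 20% × £8,750 = £1,750. That would push OOP to £7,365, over the £7,300 cap, so traveler pays £7,300 − £5,615 = £1,685. Insurer: £8,750 − £1,685 = £7,065.

£7,065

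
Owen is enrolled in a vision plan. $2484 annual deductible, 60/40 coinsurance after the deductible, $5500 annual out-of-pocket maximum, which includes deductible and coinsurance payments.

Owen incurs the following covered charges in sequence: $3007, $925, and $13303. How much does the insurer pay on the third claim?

#1 ($3007): $2484 finishes the deductible; $523 goes to coinsurance; coinsurance $523 × 40% = $209.20. Cost to member: $2693.20. OOP to date $2693.20. Insurer: $3007 − $2693.20 = $313.80.
#2 ($925): 40% coinsurance on $925 = $370. Cost to member: $370. OOP to date $3063.20. Plan pays $925 − $370 = $555.
#3 ($13303): 40% coinsurance on $13303 = $5321.20. Adding that to $3063.20 gives $8384.40, past the $5500 cap; member pays only $5500 − $3063.20 = $2436.80. Plan pays $13303 − $2436.80 = $10866.20.

$10866.20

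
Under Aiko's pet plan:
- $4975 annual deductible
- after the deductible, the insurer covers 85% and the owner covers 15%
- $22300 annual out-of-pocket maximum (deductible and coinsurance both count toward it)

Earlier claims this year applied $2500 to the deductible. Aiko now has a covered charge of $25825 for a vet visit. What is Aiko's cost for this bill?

$5977.50

Deductible still to meet: $4975 − $2500 = $2475.
After the $2475 deductible portion, $25825 − $2475 = $23350 is subject to coinsurance.
Owner's 15% share of $23350 is $3502.50.
So the owner owes $2475 + $3502.50 = $5977.50 before any cap.
Year-to-date out-of-pocket becomes $2500 + $5977.50 = $8477.50, still under the $22300 maximum, so no cap applies.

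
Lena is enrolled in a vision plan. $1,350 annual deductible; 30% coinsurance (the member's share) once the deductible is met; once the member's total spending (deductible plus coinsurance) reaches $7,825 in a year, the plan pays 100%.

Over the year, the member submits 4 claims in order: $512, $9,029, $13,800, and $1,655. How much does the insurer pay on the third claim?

Claim 1 — $512: fully absorbed by the deductible. Cost to member: $512. OOP to date $512. Plan pays $512 − $512 = $0.
Claim 2 — $9,029: $838 to deductible, leaving $8,191; coinsurance $8,191 × 30% = $2,457.30. Member pays $3,295.30; OOP now $3,807.30. Plan pays $9,029 − $3,295.30 = $5,733.70.
Claim 3 — $13,800: deductible met; 30% of $13,800 = $4,140. That would push OOP to $7,947.30, over the $7,825 cap, so member pays $7,825 − $3,807.30 = $4,017.70. Insurer: $13,800 − $4,017.70 = $9,782.30.

$9,782.30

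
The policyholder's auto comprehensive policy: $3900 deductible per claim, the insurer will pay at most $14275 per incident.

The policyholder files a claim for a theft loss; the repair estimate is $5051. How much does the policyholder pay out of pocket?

$3900

Subtract the deductible: $5051 − $3900 = $1151.
$1151 ≤ $14275, so the limit doesn't bind; insurer pays $1151.
Out of pocket: $5051 − $1151 = $3900.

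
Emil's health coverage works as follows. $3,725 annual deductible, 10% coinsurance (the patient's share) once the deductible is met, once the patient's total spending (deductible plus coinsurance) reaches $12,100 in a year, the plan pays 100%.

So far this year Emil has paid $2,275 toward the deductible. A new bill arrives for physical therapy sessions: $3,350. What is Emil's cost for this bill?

Deductible still to meet: $3,725 − $2,275 = $1,450.
After the $1,450 deductible portion, $3,350 − $1,450 = $1,900 is subject to coinsurance.
Coinsurance: $1,900 × 10% = $190.
Patient responsibility before any cap: $1,450 + $190 = $1,640.
Cumulative spending $2,275 + $1,640 = $3,915 stays under the $12,100 maximum.

$1,640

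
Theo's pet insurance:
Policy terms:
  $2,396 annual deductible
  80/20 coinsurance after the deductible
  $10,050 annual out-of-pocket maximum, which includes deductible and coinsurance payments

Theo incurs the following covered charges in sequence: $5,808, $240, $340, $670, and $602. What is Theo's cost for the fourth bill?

Claim 1 — $5,808: deductible takes $2,396, $3,412 remains; coinsurance $3,412 × 20% = $682.40. Owner owes $3,078.40 (running OOP $3,078.40).
Claim 2 — $240: deductible met; 20% of $240 = $48. Cost to owner: $48. OOP to date $3,126.40.
Claim 3 — $340: deductible met; 20% of $340 = $68. Owner owes $68 (running OOP $3,194.40).
Claim 4 — $670: deductible met; 20% of $670 = $134. Owner pays $134; OOP now $3,328.40.

$134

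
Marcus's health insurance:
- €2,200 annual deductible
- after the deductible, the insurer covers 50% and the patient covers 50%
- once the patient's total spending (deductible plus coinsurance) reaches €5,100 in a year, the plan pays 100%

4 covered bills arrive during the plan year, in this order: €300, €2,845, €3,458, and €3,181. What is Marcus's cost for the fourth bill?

€698.50

Claim 1 — €300: fully absorbed by the deductible. Cost to patient: €300. OOP to date €300.
Claim 2 — €2,845: €1,900 finishes the deductible; €945 goes to coinsurance; patient's 50% is €472.50. Cost to patient: €2,372.50. OOP to date €2,672.50.
Claim 3 — €3,458: deductible met; 50% of €3,458 = €1,729. Patient pays €1,729; OOP now €4,401.50.
Claim 4 — €3,181: deductible already satisfied, so patient's share is 50% × €3,181 = €1,590.50. Adding that to €4,401.50 gives €5,992, past the €5,100 cap; patient pays only €5,100 − €4,401.50 = €698.50.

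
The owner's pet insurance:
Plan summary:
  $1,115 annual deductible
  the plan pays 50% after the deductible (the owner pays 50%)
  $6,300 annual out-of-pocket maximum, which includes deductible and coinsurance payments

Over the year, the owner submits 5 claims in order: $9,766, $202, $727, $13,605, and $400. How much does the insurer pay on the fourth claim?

$13,210

Claim 1 — $9,766: deductible takes $1,115, $8,651 remains; owner's 50% is $4,325.50. Owner owes $5,440.50 (running OOP $5,440.50). Insurer: $9,766 − $5,440.50 = $4,325.50.
Claim 2 — $202: deductible met; 50% of $202 = $101. Cost to owner: $101. OOP to date $5,541.50. Insurer: $202 − $101 = $101.
Claim 3 — $727: 50% coinsurance on $727 = $363.50. Cost to owner: $363.50. OOP to date $5,905. Plan pays $727 − $363.50 = $363.50.
Claim 4 — $13,605: deductible already satisfied, so owner's share is 50% × $13,605 = $6,802.50. Adding that to $5,905 gives $12,707.50, past the $6,300 cap; owner pays only $6,300 − $5,905 = $395. Insurer: $13,605 − $395 = $13,210.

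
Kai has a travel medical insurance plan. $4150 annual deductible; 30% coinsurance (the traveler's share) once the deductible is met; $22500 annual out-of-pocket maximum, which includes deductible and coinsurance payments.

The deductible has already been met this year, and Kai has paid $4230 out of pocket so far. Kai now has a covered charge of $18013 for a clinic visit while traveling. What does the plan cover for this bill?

$12609.10

With the deductible met, the entire $18013 is subject to coinsurance.
30% of $18013 = $5403.90 falls to the traveler.
Year-to-date out-of-pocket becomes $4230 + $5403.90 = $9633.90, still under the $22500 maximum, so no cap applies.
The plan picks up $18013 − $5403.90 = $12609.10.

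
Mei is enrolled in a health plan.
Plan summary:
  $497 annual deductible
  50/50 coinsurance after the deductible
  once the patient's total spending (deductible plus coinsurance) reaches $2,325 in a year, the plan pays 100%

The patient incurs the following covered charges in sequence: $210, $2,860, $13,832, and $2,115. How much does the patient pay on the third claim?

Claim 1 ($210): all of it applies to the deductible. Patient owes $210 (running OOP $210).
Claim 2 ($2,860): $287 finishes the deductible; $2,573 goes to coinsurance; coinsurance $2,573 × 50% = $1,286.50. Patient owes $1,573.50 (running OOP $1,783.50).
Claim 3 ($13,832): deductible already satisfied, so patient's share is 50% × $13,832 = $6,916. Adding that to $1,783.50 gives $8,699.50, past the $2,325 cap; patient pays only $2,325 − $1,783.50 = $541.50.

$541.50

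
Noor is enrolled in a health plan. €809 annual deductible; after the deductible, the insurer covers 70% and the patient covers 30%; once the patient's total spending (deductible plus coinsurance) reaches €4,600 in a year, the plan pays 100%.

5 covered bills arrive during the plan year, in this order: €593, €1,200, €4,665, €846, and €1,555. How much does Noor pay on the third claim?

€1,399.50

Claim 1 (€593): entire amount goes to the deductible. Patient owes €593 (running OOP €593).
Claim 2 (€1,200): €216 finishes the deductible; €984 goes to coinsurance; patient's 30% is €295.20. Patient owes €511.20 (running OOP €1,104.20).
Claim 3 (€4,665): deductible met; 30% of €4,665 = €1,399.50. Patient owes €1,399.50 (running OOP €2,503.70).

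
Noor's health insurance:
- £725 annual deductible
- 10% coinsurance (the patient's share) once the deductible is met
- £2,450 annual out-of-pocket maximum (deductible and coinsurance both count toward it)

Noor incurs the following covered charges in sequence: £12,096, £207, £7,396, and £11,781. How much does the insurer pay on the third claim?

£6,828.80

Claim 1 (£12,096): £725 finishes the deductible; £11,371 goes to coinsurance; coinsurance £11,371 × 10% = £1,137.10. Patient owes £1,862.10 (running OOP £1,862.10). Plan pays £12,096 − £1,862.10 = £10,233.90.
Claim 2 (£207): 10% coinsurance on £207 = £20.70. Cost to patient: £20.70. OOP to date £1,882.80. Insurer: £207 − £20.70 = £186.30.
Claim 3 (£7,396): deductible met; 10% of £7,396 = £739.60. OOP would hit £2,622.40 > £2,450, so the cap limits the patient to £2,450 − £1,882.80 = £567.20. Insurer: £7,396 − £567.20 = £6,828.80.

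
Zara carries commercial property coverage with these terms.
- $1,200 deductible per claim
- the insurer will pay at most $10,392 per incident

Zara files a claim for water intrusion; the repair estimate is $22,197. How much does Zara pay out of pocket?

Less the $1,200 deductible: $22,197 − $1,200 = $20,997.
The $10,392 per-incident cap binds; insurer pays $10,392.
Business's share is the uncovered remainder: $22,197 − $10,392 = $11,805.

$11,805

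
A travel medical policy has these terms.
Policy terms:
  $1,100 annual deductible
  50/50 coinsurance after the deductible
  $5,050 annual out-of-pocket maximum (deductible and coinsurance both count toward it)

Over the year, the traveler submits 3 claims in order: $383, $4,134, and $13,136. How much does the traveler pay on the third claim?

Claim 1 ($383): fully absorbed by the deductible. Cost to traveler: $383. OOP to date $383.
Claim 2 ($4,134): $717 to deductible, leaving $3,417; 50% of $3,417 = $1,708.50. Cost to traveler: $2,425.50. OOP to date $2,808.50.
Claim 3 ($13,136): deductible already satisfied, so traveler's share is 50% × $13,136 = $6,568. That would push OOP to $9,376.50, over the $5,050 cap, so traveler pays $5,050 − $2,808.50 = $2,241.50.

$2,241.50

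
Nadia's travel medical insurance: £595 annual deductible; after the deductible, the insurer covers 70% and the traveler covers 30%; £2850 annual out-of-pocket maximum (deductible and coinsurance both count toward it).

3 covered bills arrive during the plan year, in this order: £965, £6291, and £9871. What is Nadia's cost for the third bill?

Claim 1 (£965): deductible takes £595, £370 remains; coinsurance £370 × 30% = £111. Traveler pays £706; OOP now £706.
Claim 2 (£6291): deductible met; 30% of £6291 = £1887.30. Traveler owes £1887.30 (running OOP £2593.30).
Claim 3 (£9871): 30% coinsurance on £9871 = £2961.30. That would push OOP to £5554.60, over the £2850 cap, so traveler pays £2850 − £2593.30 = £256.70.

£256.70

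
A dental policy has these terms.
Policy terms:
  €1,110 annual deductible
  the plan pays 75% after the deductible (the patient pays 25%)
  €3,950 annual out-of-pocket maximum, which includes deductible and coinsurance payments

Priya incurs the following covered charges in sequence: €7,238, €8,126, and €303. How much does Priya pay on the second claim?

Claim 1 — €7,238: €1,110 finishes the deductible; €6,128 goes to coinsurance; 25% of €6,128 = €1,532. Patient owes €2,642 (running OOP €2,642).
Claim 2 — €8,126: deductible met; 25% of €8,126 = €2,031.50. That would push OOP to €4,673.50, over the €3,950 cap, so patient pays €3,950 − €2,642 = €1,308.

€1,308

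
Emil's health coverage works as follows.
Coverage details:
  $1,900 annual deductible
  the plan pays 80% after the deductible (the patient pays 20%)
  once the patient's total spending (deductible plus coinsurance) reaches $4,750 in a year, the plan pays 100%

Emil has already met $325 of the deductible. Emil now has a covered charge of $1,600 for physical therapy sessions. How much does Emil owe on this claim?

Deductible still to meet: $1,900 − $325 = $1,575.
The remaining $25 (= $1,600 − $1,575) moves to coinsurance.
20% of $25 = $5 falls to the patient.
Patient responsibility before any cap: $1,575 + $5 = $1,580.
Total out-of-pocket so far would be $325 + $1,580 = $1,905, below the $4,750 cap — no reduction.

$1,580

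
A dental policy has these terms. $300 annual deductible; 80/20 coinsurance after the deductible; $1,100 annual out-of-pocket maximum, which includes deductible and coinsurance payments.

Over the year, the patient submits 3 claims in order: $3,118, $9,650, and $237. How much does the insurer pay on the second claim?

$9,413.60

Claim 1 — $3,118: deductible takes $300, $2,818 remains; patient's 20% is $563.60. Patient owes $863.60 (running OOP $863.60). Insurer: $3,118 − $863.60 = $2,254.40.
Claim 2 — $9,650: 20% coinsurance on $9,650 = $1,930. Adding that to $863.60 gives $2,793.60, past the $1,100 cap; patient pays only $1,100 − $863.60 = $236.40. Insurer: $9,650 − $236.40 = $9,413.60.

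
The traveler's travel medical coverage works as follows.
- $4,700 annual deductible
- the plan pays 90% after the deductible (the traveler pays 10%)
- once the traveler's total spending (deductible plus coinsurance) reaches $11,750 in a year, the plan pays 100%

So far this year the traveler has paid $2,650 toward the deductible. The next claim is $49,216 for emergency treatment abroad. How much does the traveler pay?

Deductible still to meet: $4,700 − $2,650 = $2,050.
The remaining $47,166 (= $49,216 − $2,050) moves to coinsurance.
10% of $47,166 = $4,716.60 falls to the traveler.
That puts the traveler's cost at $2,050 + $4,716.60 = $6,766.60 before any cap.
Year-to-date out-of-pocket becomes $2,650 + $6,766.60 = $9,416.60, still under the $11,750 maximum, so no cap applies.

$6,766.60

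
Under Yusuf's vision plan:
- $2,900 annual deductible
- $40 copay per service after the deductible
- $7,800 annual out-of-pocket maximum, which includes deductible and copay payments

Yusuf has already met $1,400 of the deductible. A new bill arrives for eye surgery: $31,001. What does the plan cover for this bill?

Deductible still to meet: $2,900 − $1,400 = $1,500.
That leaves $31,001 − $1,500 = $29,501 for the copay.
Copay on this service: $40.
So the member owes $1,500 + $40 = $1,540 before any cap.
Total out-of-pocket so far would be $1,400 + $1,540 = $2,940, below the $7,800 cap — no reduction.
Insurer pays the balance: $31,001 − $1,540 = $29,461.

$29,461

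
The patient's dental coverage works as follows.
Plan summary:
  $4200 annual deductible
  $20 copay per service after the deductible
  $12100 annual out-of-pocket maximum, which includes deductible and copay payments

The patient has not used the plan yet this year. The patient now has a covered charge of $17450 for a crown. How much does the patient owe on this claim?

Deductible not yet touched, so the first $4200 of the bill goes to the deductible.
After the $4200 deductible portion, $17450 − $4200 = $13250 is subject to the copay.
Copay on this service: $20.
That puts the patient's cost at $4200 + $20 = $4220 before any cap.
Year-to-date out-of-pocket becomes $0 + $4220 = $4220, still under the $12100 maximum, so no cap applies.

$4220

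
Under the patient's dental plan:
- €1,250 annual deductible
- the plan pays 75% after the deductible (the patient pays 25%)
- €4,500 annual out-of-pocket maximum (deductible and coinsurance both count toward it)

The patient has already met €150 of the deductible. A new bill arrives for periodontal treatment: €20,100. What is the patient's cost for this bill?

€4,350

Deductible still to meet: €1,250 − €150 = €1,100.
That leaves €20,100 − €1,100 = €19,000 for coinsurance.
25% of €19,000 = €4,750 falls to the patient.
Patient responsibility before any cap: €1,100 + €4,750 = €5,850.
Year-to-date out-of-pocket would reach €150 + €5,850 = €6,000, above the €4,500 maximum, so the patient pays only €4,500 − €150 = €4,350.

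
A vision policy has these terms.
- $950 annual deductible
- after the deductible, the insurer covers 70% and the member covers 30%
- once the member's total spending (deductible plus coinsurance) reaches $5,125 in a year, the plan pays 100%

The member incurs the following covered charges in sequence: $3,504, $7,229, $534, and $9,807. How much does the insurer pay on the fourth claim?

Claim 1 ($3,504): $950 to deductible, leaving $2,554; member's 30% is $766.20. Member pays $1,716.20; OOP now $1,716.20. Plan pays $3,504 − $1,716.20 = $1,787.80.
Claim 2 ($7,229): 30% coinsurance on $7,229 = $2,168.70. Member owes $2,168.70 (running OOP $3,884.90). Plan pays $7,229 − $2,168.70 = $5,060.30.
Claim 3 ($534): deductible already satisfied, so member's share is 30% × $534 = $160.20. Member owes $160.20 (running OOP $4,045.10). Insurer: $534 − $160.20 = $373.80.
Claim 4 ($9,807): 30% coinsurance on $9,807 = $2,942.10. OOP would hit $6,987.20 > $5,125, so the cap limits the member to $5,125 − $4,045.10 = $1,079.90. Insurer: $9,807 − $1,079.90 = $8,727.10.

$8,727.10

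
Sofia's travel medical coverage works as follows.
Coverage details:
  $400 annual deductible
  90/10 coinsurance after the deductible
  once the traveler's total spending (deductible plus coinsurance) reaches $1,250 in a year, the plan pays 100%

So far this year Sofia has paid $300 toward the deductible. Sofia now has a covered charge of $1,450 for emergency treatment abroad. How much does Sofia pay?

Remaining deductible: $400 − $300 = $100.
After the $100 deductible portion, $1,450 − $100 = $1,350 is subject to coinsurance.
Traveler's 10% share of $1,350 is $135.
So the traveler owes $100 + $135 = $235 before any cap.
Cumulative spending $300 + $235 = $535 stays under the $1,250 maximum.

$235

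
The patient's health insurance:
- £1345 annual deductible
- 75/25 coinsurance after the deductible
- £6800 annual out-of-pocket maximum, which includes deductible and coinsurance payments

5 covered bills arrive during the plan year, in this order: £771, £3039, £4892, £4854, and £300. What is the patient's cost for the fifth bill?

£75

Claim 1 — £771: entire amount goes to the deductible. Patient owes £771 (running OOP £771).
Claim 2 — £3039: £574 finishes the deductible; £2465 goes to coinsurance; coinsurance £2465 × 25% = £616.25. Patient pays £1190.25; OOP now £1961.25.
Claim 3 — £4892: deductible already satisfied, so patient's share is 25% × £4892 = £1223. Cost to patient: £1223. OOP to date £3184.25.
Claim 4 — £4854: deductible met; 25% of £4854 = £1213.50. Patient pays £1213.50; OOP now £4397.75.
Claim 5 — £300: deductible already satisfied, so patient's share is 25% × £300 = £75. Patient owes £75 (running OOP £4472.75).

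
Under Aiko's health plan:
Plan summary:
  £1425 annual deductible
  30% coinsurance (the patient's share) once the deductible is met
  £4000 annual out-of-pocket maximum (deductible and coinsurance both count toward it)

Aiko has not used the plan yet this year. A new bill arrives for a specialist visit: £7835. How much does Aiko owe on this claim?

£3348

Nothing has been paid toward the £1425 deductible, so the first £1425 of this charge is applied there.
That leaves £7835 − £1425 = £6410 for coinsurance.
Coinsurance: £6410 × 30% = £1923.
That puts the patient's cost at £1425 + £1923 = £3348 before any cap.
Cumulative spending £0 + £3348 = £3348 stays under the £4000 maximum.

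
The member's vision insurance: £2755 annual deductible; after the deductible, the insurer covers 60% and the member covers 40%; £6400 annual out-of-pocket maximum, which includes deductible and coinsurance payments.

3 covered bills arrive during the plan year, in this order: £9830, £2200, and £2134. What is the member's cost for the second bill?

£815

Claim 1 (£9830): deductible takes £2755, £7075 remains; 40% of £7075 = £2830. Cost to member: £5585. OOP to date £5585.
Claim 2 (£2200): deductible already satisfied, so member's share is 40% × £2200 = £880. That would push OOP to £6465, over the £6400 cap, so member pays £6400 − £5585 = £815.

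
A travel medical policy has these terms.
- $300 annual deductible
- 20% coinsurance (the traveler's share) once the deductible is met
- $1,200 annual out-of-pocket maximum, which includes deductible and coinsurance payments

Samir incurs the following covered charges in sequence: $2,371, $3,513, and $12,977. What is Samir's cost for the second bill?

#1 ($2,371): $300 finishes the deductible; $2,071 goes to coinsurance; 20% of $2,071 = $414.20. Traveler owes $714.20 (running OOP $714.20).
#2 ($3,513): deductible already satisfied, so traveler's share is 20% × $3,513 = $702.60. Adding that to $714.20 gives $1,416.80, past the $1,200 cap; traveler pays only $1,200 − $714.20 = $485.80.

$485.80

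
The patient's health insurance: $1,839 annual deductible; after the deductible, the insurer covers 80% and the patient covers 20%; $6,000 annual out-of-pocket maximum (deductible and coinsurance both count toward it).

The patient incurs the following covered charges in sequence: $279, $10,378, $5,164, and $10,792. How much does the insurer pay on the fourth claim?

$9,427.40

Claim 1 ($279): entire amount goes to the deductible. Patient owes $279 (running OOP $279). Insurer: $279 − $279 = $0.
Claim 2 ($10,378): $1,560 finishes the deductible; $8,818 goes to coinsurance; 20% of $8,818 = $1,763.60. Patient owes $3,323.60 (running OOP $3,602.60). Plan pays $10,378 − $3,323.60 = $7,054.40.
Claim 3 ($5,164): deductible met; 20% of $5,164 = $1,032.80. Patient pays $1,032.80; OOP now $4,635.40. Insurer: $5,164 − $1,032.80 = $4,131.20.
Claim 4 ($10,792): deductible already satisfied, so patient's share is 20% × $10,792 = $2,158.40. OOP would hit $6,793.80 > $6,000, so the cap limits the patient to $6,000 − $4,635.40 = $1,364.60. Insurer: $10,792 − $1,364.60 = $9,427.40.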